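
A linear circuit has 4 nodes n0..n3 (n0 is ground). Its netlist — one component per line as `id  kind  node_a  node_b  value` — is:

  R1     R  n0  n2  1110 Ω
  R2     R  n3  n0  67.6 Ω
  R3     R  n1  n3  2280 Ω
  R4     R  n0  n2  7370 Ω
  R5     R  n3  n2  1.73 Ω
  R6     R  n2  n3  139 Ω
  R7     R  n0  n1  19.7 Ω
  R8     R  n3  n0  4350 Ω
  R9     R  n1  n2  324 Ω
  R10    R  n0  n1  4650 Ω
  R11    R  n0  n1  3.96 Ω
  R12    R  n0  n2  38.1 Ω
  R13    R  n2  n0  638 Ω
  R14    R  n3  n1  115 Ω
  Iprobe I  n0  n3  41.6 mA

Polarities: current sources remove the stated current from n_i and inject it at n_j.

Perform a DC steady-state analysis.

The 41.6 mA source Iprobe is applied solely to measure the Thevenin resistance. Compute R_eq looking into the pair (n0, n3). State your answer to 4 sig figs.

R_eq = 18.53 Ω

Element admittances at DC:
  Y(R1) = 0.0009009 S between n0,n2
  Y(R2) = 0.01479 S between n3,n0
  Y(R3) = 0.0004386 S between n1,n3
  Y(R4) = 0.0001357 S between n0,n2
  Y(R5) = 0.5780 S between n3,n2
  Y(R6) = 0.007194 S between n2,n3
  Y(R7) = 0.05076 S between n0,n1
  Y(R8) = 0.0002299 S between n3,n0
  Y(R9) = 0.003086 S between n1,n2
  Y(R10) = 0.0002151 S between n0,n1
  Y(R11) = 0.2525 S between n0,n1
  Y(R12) = 0.02625 S between n0,n2
  Y(R13) = 0.001567 S between n2,n0
  Y(R14) = 0.008696 S between n3,n1
  Iprobe: injects 0.0416 A into n3 (from n0)
Assemble and solve the 3×3 MNA system:
  V(n1)=0.02944  V(n2)=0.7309  V(n3)=0.7706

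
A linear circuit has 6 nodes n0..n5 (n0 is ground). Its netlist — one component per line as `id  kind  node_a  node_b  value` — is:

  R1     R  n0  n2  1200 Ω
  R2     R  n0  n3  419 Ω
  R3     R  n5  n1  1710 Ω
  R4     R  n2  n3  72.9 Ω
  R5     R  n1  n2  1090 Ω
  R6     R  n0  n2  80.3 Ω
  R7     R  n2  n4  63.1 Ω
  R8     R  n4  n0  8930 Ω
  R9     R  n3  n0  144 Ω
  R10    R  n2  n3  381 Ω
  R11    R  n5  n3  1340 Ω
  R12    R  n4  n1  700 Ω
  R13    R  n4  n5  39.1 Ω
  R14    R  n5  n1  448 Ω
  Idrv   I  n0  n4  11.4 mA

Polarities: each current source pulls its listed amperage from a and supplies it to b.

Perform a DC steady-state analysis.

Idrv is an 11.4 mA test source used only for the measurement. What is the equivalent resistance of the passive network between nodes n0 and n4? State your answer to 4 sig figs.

Element admittances at DC:
  Y(R1) = 0.0008333 S between n0,n2
  Y(R2) = 0.002387 S between n0,n3
  Y(R3) = 0.0005848 S between n5,n1
  Y(R4) = 0.01372 S between n2,n3
  Y(R5) = 0.0009174 S between n1,n2
  Y(R6) = 0.01245 S between n0,n2
  Y(R7) = 0.01585 S between n2,n4
  Y(R8) = 0.0001120 S between n4,n0
  Y(R9) = 0.006944 S between n3,n0
  Y(R10) = 0.002625 S between n2,n3
  Y(R11) = 0.0007463 S between n5,n3
  Y(R12) = 0.001429 S between n4,n1
  Y(R13) = 0.02558 S between n4,n5
  Y(R14) = 0.002232 S between n5,n1
  Idrv: injects 0.0114 A into n4 (from n0)
Assemble and solve the 5×5 MNA system:
  V(n1)=1.085  V(n2)=0.5746  V(n3)=0.3889  V(n4)=1.218  V(n5)=1.184

R_eq = 106.9 Ω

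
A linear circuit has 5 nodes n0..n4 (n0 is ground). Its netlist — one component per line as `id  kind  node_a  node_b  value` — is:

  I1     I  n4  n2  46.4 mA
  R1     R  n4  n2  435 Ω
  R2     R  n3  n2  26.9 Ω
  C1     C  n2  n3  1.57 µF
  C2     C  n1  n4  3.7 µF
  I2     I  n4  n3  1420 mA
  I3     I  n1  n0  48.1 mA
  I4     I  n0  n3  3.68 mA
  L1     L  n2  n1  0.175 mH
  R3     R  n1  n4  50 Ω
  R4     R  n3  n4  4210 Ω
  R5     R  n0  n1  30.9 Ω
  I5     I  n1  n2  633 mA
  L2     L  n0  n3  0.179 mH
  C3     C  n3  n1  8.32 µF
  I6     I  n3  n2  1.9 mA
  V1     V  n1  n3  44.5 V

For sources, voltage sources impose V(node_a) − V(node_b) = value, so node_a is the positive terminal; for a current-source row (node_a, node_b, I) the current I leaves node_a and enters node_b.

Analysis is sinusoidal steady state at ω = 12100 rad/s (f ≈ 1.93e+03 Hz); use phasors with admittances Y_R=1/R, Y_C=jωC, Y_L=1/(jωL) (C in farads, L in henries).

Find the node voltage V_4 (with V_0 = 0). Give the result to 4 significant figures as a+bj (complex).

30.96+23.01j V

MNA unknowns: 4 node voltages V₁..V_4 plus 1 source current (V1)
I1: z[4]−=0.0464, z[2]+=0.0464
R1: Y=0.002299+0.000j on G[4,2]
R2: Y=0.03717+0.000j on G[3,2]
C1: Y=0.000+0.01900j on G[2,3]
C2: Y=0.000+0.04477j on G[1,4]
I2: z[4]−=1.42, z[3]+=1.42
I3: z[1]−=0.0481, z[0]+=0.0481
I4: z[0]−=0.00368, z[3]+=0.00368
L1: Y=0.000-0.4723j on G[2,1]
R3: Y=0.02000+0.000j on G[1,4]
R4: Y=0.0002375+0.000j on G[3,4]
R5: Y=0.03236+0.000j on G[0,1]
I5: z[1]−=0.633, z[2]+=0.633
L2: Y=0.000-0.4617j on G[0,3]
C3: Y=0.000+0.1007j on G[3,1]
I6: z[3]−=0.0019, z[2]+=0.0019
V1: row V1−V3=44.5, i_V1 at 1,3
solve → V1=44.28-3.200j, V2=45.80-5.547j, V3=-0.2243-3.200j, V4=30.96+23.01j
aux → i_V1=-4.662-5.170j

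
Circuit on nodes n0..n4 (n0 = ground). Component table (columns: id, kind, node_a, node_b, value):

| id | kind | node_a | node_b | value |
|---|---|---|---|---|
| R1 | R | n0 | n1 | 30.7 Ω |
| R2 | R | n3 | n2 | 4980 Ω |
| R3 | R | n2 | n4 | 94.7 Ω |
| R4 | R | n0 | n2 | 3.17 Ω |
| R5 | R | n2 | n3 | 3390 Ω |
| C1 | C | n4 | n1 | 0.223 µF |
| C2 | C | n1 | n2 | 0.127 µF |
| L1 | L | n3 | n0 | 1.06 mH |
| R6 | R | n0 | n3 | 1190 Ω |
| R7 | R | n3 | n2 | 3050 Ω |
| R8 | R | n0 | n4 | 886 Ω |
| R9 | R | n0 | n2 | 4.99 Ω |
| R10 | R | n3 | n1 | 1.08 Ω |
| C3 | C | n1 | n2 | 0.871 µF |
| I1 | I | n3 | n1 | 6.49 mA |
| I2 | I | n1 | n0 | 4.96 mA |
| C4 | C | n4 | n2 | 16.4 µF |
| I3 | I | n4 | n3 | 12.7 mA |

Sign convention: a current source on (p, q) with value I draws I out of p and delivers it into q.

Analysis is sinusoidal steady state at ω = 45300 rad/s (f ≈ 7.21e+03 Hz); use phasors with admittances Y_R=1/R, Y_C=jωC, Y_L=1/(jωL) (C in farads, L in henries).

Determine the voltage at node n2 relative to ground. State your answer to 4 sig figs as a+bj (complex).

-0.01146+0.01101j V

Element admittances at ω=45300 rad/s:
  Y(R1) = 0.03257+0.000j S between n0,n1
  Y(R2) = 0.0002008+0.000j S between n3,n2
  Y(R3) = 0.01056+0.000j S between n2,n4
  Y(R4) = 0.3155+0.000j S between n0,n2
  Y(R5) = 0.0002950+0.000j S between n2,n3
  Y(C1) = 0.000+0.01010j S between n4,n1
  Y(C2) = 0.000+0.005753j S between n1,n2
  Y(L1) = 0.000-0.02083j S between n3,n0
  Y(R6) = 0.0008403+0.000j S between n0,n3
  Y(R7) = 0.0003279+0.000j S between n3,n2
  Y(R8) = 0.001129+0.000j S between n0,n4
  Y(R9) = 0.2004+0.000j S between n0,n2
  Y(R10) = 0.9259+0.000j S between n3,n1
  Y(C3) = 0.000+0.03946j S between n1,n2
  I1: injects 0.00649 A into n1 (from n3)
  I2: injects 0.00496 A into n0 (from n1)
  Y(C4) = 0.000+0.7429j S between n4,n2
  I3: injects 0.0127 A into n3 (from n4)
Assemble and solve the 4×4 MNA system:
  V(n1)=0.09372-0.1070j  V(n2)=-0.01146+0.01101j  V(n3)=0.1026-0.1045j  V(n4)=-0.01030+0.02630j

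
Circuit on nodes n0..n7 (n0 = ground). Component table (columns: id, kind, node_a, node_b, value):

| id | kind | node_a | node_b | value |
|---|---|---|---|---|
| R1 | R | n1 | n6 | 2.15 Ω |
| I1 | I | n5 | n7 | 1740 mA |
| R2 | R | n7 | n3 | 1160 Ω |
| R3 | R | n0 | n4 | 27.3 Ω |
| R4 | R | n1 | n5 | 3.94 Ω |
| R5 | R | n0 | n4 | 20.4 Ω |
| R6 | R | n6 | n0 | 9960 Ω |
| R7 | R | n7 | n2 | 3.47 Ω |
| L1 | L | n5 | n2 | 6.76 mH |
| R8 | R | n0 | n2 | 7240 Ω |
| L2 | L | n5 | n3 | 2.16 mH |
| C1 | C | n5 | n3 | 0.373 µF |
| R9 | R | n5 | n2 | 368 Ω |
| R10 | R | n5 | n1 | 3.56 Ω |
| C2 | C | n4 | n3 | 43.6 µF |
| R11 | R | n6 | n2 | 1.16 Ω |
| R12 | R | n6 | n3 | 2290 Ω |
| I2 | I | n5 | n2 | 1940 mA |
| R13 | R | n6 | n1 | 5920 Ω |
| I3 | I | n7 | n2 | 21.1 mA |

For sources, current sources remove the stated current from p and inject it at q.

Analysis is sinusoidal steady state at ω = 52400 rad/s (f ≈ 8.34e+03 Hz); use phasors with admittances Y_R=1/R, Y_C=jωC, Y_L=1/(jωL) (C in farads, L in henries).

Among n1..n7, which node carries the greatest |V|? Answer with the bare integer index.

MNA unknowns: 7 node voltages V₁..V_7
R1: Y=0.4651+0.000j on G[1,6]
I1: z[5]−=1.74, z[7]+=1.74
R2: Y=0.0008621+0.000j on G[7,3]
R3: Y=0.03663+0.000j on G[0,4]
R4: Y=0.2538+0.000j on G[1,5]
R5: Y=0.04902+0.000j on G[0,4]
R6: Y=0.0001004+0.000j on G[6,0]
R7: Y=0.2882+0.000j on G[7,2]
L1: Y=0.000-0.002823j on G[5,2]
R8: Y=0.0001381+0.000j on G[0,2]
L2: Y=0.000-0.008835j on G[5,3]
C1: Y=0.000+0.01955j on G[5,3]
R9: Y=0.002717+0.000j on G[5,2]
R10: Y=0.2809+0.000j on G[5,1]
C2: Y=0.000+2.285j on G[4,3]
R11: Y=0.8621+0.000j on G[6,2]
R12: Y=0.0004367+0.000j on G[6,3]
I2: z[5]−=1.94, z[2]+=1.94
R13: Y=0.0001689+0.000j on G[6,1]
I3: z[7]−=0.0211, z[2]+=0.0211
solve → V1=6.238+2.957j, V2=18.15+3.115j, V3=-0.04597-0.006898j, V4=-0.04565-0.008609j, V5=-0.4904+2.869j, V6=13.97+3.059j, V7=24.05+3.106j

7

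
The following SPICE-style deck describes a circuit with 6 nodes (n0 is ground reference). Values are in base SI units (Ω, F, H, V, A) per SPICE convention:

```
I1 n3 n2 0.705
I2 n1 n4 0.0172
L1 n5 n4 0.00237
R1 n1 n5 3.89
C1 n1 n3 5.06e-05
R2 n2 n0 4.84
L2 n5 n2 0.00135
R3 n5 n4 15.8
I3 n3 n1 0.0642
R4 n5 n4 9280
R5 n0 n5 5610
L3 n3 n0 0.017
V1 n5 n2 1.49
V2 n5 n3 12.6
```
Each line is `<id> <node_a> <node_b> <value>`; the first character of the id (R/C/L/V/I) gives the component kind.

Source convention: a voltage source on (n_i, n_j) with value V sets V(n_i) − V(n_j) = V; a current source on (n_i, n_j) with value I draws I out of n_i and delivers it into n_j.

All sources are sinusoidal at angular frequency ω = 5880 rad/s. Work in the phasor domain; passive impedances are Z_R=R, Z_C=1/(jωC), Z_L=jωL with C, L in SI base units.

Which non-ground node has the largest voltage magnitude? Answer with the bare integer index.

Element admittances at ω=5880 rad/s:
  I1: injects 0.705 A into n2 (from n3)
  I2: injects 0.0172 A into n4 (from n1)
  Y(L1) = 0.000-0.07176j S between n5,n4
  Y(R1) = 0.2571+0.000j S between n1,n5
  Y(C1) = 0.000+0.2975j S between n1,n3
  Y(R2) = 0.2066+0.000j S between n2,n0
  Y(L2) = 0.000-0.1260j S between n5,n2
  Y(R3) = 0.06329+0.000j S between n5,n4
  I3: injects 0.0642 A into n1 (from n3)
  Y(R4) = 0.0001078+0.000j S between n5,n4
  Y(R5) = 0.0001783+0.000j S between n0,n5
  Y(L3) = 0.000-0.01000j S between n3,n0
  V1: constraint V(n5)−V(n2) = 1.49
  V2: constraint V(n5)−V(n3) = 12.6
Assemble and solve the 7×7 MNA system:
  V(n1)=-5.622-6.860j  V(n2)=0.02466-0.5363j  V(n3)=-11.09-0.5363j  V(n4)=1.634-0.4017j  V(n5)=1.515-0.5363j
  i(V1)=-0.6999+0.07690j  i(V2)=-1.118-1.515j

3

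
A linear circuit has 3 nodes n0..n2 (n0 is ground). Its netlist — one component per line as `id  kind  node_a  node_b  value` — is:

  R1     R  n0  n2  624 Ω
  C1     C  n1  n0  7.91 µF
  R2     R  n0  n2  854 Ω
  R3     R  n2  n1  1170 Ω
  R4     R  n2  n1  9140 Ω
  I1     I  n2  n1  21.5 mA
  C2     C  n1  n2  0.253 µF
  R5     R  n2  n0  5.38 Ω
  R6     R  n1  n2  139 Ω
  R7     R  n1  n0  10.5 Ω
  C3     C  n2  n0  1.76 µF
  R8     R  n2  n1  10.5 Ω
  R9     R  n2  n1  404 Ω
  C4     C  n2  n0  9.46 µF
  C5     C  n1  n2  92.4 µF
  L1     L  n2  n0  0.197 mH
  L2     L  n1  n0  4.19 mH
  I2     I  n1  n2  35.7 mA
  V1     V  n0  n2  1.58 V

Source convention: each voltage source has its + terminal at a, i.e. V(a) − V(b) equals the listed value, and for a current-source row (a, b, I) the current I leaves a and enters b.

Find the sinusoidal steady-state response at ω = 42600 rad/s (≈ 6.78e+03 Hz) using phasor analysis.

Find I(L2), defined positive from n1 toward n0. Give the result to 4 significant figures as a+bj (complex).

Apply KCL at each of the 2 non-ground nodes and solve the resulting linear system.
Node n1: branches {C1, R3, R4, I1, C2, R6, R7, R8, R9, C5, L2, I2} → V_1 = -1.456-0.02604j
Node n2: branches {R1, R2, R3, R4, I1, C2, R5, R6, C3, R8, R9, C4, C5, L1, I2, V1} → V_2 = -1.580+0.000j
Source currents: i(V1)=-0.4281-1.052j

-0.0001459+0.008159j A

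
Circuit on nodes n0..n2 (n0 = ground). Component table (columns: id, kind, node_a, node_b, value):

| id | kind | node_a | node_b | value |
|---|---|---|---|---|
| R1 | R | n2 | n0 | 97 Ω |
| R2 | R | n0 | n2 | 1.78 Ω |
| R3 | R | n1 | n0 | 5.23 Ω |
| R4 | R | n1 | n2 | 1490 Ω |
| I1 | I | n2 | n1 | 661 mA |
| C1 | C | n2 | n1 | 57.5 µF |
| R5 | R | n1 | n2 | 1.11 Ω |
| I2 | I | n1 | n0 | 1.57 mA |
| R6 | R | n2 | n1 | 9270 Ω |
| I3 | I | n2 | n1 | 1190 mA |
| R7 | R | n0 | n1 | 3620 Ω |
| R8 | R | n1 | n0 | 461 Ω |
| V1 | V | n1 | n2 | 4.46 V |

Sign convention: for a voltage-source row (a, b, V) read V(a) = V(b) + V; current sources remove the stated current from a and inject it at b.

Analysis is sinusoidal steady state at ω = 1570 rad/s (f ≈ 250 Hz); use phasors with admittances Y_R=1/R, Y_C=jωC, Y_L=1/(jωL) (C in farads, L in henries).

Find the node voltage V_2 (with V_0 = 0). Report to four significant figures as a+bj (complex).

Element admittances at ω=1570 rad/s:
  Y(R1) = 0.01031+0.000j S between n2,n0
  Y(R2) = 0.5618+0.000j S between n0,n2
  Y(R3) = 0.1912+0.000j S between n1,n0
  Y(R4) = 0.0006711+0.000j S between n1,n2
  I1: injects 0.661 A into n1 (from n2)
  Y(C1) = 0.000+0.09028j S between n2,n1
  Y(R5) = 0.9009+0.000j S between n1,n2
  I2: injects 0.00157 A into n0 (from n1)
  Y(R6) = 0.0001079+0.000j S between n2,n1
  I3: injects 1.19 A into n1 (from n2)
  Y(R7) = 0.0002762+0.000j S between n0,n1
  Y(R8) = 0.002169+0.000j S between n1,n0
  V1: constraint V(n1)−V(n2) = 4.46
Assemble and solve the 3×3 MNA system:
  V(n1)=3.330+0.000j  V(n2)=-1.130+0.000j
  i(V1)=-2.817-0.4026j

-1.130+0.000j V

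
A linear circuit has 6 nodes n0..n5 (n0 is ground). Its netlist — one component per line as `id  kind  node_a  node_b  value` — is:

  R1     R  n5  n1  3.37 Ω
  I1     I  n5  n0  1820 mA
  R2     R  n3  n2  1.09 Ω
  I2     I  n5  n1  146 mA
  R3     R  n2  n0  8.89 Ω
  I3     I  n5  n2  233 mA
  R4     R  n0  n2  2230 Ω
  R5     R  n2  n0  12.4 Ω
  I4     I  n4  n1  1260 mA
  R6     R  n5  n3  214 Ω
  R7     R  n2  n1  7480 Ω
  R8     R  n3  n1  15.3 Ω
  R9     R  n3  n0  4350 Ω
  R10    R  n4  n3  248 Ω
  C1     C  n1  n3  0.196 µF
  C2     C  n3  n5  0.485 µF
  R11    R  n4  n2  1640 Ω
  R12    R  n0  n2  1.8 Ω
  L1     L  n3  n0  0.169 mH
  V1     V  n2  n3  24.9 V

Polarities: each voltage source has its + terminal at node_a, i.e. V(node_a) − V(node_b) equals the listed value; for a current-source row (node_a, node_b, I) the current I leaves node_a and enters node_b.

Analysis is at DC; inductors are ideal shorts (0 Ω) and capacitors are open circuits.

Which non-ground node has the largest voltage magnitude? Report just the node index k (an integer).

Element admittances at DC:
  Y(R1) = 0.2967 S between n5,n1
  I1: injects 1.82 A into n0 (from n5)
  Y(R2) = 0.9174 S between n3,n2
  I2: injects 0.146 A into n1 (from n5)
  Y(R3) = 0.1125 S between n2,n0
  I3: injects 0.233 A into n2 (from n5)
  Y(R4) = 0.0004484 S between n0,n2
  Y(R5) = 0.08065 S between n2,n0
  I4: injects 1.26 A into n1 (from n4)
  Y(R6) = 0.004673 S between n5,n3
  Y(R7) = 0.0001337 S between n2,n1
  Y(R8) = 0.06536 S between n3,n1
  Y(R9) = 0.0002299 S between n3,n0
  Y(R10) = 0.004032 S between n4,n3
  Y(C1) = 0.000 S between n1,n3
  Y(C2) = 0.000 S between n3,n5
  Y(R11) = 0.0006098 S between n4,n2
  Y(R12) = 0.5556 S between n0,n2
  L1: short n3↔n0 (DC inductor)
  V1: constraint V(n2)−V(n3) = 24.9
Assemble and solve the 7×7 MNA system:
  V(n1)=-10.78  V(n2)=24.90  V(n3)=0.000  V(n4)=-268.2  V(n5)=-17.91
  i(L1)=-20.47  i(V1)=-41.45

4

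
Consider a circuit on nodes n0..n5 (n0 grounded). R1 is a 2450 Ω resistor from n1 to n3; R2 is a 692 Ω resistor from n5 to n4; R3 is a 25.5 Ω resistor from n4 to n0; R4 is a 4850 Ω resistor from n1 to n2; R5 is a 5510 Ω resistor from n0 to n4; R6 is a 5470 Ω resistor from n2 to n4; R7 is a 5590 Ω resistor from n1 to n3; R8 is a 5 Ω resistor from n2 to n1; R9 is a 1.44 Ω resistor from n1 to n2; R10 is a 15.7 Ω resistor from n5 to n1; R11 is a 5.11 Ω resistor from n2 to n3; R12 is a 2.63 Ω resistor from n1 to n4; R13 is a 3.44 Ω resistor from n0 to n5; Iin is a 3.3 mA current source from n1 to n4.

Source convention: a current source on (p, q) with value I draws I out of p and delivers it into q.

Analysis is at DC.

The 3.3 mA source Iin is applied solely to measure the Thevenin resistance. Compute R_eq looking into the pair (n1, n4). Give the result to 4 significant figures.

R_eq = 2.479 Ω

MNA unknowns: 5 node voltages V₁..V_5
R1: Y=0.0004082 on G[1,3]
R2: Y=0.001445 on G[5,4]
R3: Y=0.03922 on G[4,0]
R4: Y=0.0002062 on G[1,2]
R5: Y=0.0001815 on G[0,4]
R6: Y=0.0001828 on G[2,4]
R7: Y=0.0001789 on G[1,3]
R8: Y=0.2000 on G[2,1]
R9: Y=0.6944 on G[1,2]
R10: Y=0.06369 on G[5,1]
R11: Y=0.1957 on G[2,3]
R12: Y=0.3802 on G[1,4]
R13: Y=0.2907 on G[0,5]
Iin: z[1]−=0.0033, z[4]+=0.0033
solve → V1=-0.003584, V2=-0.003582, V3=-0.003582, V4=0.004595, V5=-0.0006228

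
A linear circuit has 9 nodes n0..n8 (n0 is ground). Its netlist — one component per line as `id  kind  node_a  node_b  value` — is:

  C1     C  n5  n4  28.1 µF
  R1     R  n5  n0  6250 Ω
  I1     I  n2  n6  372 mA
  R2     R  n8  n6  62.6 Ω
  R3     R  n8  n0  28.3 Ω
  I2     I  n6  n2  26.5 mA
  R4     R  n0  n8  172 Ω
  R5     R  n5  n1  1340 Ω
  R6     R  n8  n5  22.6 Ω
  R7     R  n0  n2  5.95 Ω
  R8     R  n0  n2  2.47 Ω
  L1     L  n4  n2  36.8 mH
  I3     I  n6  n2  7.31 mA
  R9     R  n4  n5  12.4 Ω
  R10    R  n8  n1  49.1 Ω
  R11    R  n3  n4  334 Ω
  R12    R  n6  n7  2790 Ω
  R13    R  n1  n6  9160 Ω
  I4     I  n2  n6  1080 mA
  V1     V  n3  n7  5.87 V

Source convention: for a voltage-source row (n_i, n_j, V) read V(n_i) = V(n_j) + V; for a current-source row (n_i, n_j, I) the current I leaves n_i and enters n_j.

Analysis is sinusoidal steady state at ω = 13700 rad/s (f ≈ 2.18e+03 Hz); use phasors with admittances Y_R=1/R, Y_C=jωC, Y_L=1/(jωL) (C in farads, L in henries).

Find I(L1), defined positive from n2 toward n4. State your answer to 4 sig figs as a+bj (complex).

-0.006960+0.07379j A

MNA unknowns: 8 node voltages V₁..V_8 plus 1 source current (V1)
C1: Y=0.000+0.3850j on G[5,4]
R1: Y=0.0001600+0.000j on G[5,0]
I1: z[2]−=0.372, z[6]+=0.372
R2: Y=0.01597+0.000j on G[8,6]
R3: Y=0.03534+0.000j on G[8,0]
I2: z[6]−=0.0265, z[2]+=0.0265
R4: Y=0.005814+0.000j on G[0,8]
R5: Y=0.0007463+0.000j on G[5,1]
R6: Y=0.04425+0.000j on G[8,5]
R7: Y=0.1681+0.000j on G[0,2]
R8: Y=0.4049+0.000j on G[0,2]
L1: Y=0.000-0.001983j on G[4,2]
I3: z[6]−=0.00731, z[2]+=0.00731
R9: Y=0.08065+0.000j on G[4,5]
R10: Y=0.02037+0.000j on G[8,1]
R11: Y=0.002994+0.000j on G[3,4]
R12: Y=0.0003584+0.000j on G[6,7]
R13: Y=0.0001092+0.000j on G[1,6]
I4: z[2]−=1.08, z[6]+=1.08
V1: row V3−V7=5.87, i_V1 at 3,7
solve → V1=34.62+1.837j, V2=-2.463-0.1288j, V3=44.54+3.212j, V4=34.74+3.380j, V5=34.54+3.398j, V6=120.5+1.812j, V7=38.67+3.212j, V8=34.16+1.780j
aux → i_V1=-0.02934+0.0005021j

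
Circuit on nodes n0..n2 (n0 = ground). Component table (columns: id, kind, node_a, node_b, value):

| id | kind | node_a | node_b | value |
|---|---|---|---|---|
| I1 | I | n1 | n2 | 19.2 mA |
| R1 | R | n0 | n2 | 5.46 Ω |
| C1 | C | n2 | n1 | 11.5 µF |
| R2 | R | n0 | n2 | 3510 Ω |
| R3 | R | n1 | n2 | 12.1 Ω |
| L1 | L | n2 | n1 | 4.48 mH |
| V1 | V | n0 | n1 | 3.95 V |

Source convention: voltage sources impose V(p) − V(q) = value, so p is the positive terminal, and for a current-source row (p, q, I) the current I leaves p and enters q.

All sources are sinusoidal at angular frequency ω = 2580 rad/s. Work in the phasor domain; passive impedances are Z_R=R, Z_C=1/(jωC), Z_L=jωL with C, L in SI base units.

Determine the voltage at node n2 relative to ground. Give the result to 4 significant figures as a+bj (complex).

-1.277+0.5711j V

MNA unknowns: 2 node voltages V₁..V_2 plus 1 source current (V1)
I1: z[1]−=0.0192, z[2]+=0.0192
R1: Y=0.1832+0.000j on G[0,2]
C1: Y=0.000+0.02967j on G[2,1]
R2: Y=0.0002849+0.000j on G[0,2]
R3: Y=0.08264+0.000j on G[1,2]
L1: Y=0.000-0.08652j on G[2,1]
V1: row V0−V1=3.95, i_V1 at 0,1
solve → V1=-3.950+0.000j, V2=-1.277+0.5711j
aux → i_V1=-0.2342+0.1048j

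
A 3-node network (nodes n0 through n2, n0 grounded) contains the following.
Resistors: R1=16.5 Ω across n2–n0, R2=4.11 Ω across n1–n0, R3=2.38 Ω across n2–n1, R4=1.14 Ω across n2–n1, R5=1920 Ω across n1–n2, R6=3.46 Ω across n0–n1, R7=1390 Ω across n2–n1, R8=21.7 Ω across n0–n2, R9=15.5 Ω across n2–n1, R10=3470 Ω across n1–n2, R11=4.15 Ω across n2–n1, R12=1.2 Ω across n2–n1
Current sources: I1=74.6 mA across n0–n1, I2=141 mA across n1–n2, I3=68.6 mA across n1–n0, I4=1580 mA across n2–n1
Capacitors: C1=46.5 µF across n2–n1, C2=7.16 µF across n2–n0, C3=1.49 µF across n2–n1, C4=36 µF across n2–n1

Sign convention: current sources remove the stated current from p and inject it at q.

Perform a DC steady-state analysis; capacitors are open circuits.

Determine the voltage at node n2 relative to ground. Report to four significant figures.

-0.4654 V

MNA unknowns: 2 node voltages V₁..V_2
R1: Y=0.06061 on G[2,0]
I1: z[0]−=0.0746, z[1]+=0.0746
R2: Y=0.2433 on G[1,0]
R3: Y=0.4202 on G[2,1]
R4: Y=0.8772 on G[2,1]
C1: Y=0.000 on G[2,1]
C2: Y=0.000 on G[2,0]
R5: Y=0.0005208 on G[1,2]
R6: Y=0.2890 on G[0,1]
R7: Y=0.0007194 on G[2,1]
R8: Y=0.04608 on G[0,2]
R9: Y=0.06452 on G[2,1]
R10: Y=0.0002882 on G[1,2]
I2: z[1]−=0.141, z[2]+=0.141
R11: Y=0.2410 on G[2,1]
C3: Y=0.000 on G[2,1]
R12: Y=0.8333 on G[2,1]
I3: z[1]−=0.0686, z[0]+=0.0686
C4: Y=0.000 on G[2,1]
I4: z[2]−=1.58, z[1]+=1.58
solve → V1=0.1045, V2=-0.4654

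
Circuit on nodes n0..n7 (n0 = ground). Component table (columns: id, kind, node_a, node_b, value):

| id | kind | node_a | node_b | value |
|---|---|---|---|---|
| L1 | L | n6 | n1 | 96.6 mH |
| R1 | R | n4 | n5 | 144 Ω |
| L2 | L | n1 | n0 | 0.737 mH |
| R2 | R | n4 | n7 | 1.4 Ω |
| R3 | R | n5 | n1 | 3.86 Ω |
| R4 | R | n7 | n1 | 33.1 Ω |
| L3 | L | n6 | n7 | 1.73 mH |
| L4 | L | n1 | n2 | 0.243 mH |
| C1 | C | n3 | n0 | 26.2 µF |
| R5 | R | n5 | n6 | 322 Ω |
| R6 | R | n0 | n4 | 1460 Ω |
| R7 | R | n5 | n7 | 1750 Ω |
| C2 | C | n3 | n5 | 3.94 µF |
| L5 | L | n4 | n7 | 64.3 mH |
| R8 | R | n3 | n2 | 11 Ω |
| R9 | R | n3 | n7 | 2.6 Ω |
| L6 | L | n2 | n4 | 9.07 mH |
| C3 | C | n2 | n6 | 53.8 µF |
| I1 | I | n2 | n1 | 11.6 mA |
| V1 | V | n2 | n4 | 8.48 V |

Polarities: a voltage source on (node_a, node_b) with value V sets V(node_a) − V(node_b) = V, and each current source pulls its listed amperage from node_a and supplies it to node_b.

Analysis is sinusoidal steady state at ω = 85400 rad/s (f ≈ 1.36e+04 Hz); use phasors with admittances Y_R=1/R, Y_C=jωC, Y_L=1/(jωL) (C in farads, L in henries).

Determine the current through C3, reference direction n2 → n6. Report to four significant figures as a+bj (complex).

MNA unknowns: 7 node voltages V₁..V_7 plus 1 source current (V1)
L1: Y=0.000-0.0001212j on G[6,1]
R1: Y=0.006944+0.000j on G[4,5]
L2: Y=0.000-0.01589j on G[1,0]
R2: Y=0.7143+0.000j on G[4,7]
R3: Y=0.2591+0.000j on G[5,1]
R4: Y=0.03021+0.000j on G[7,1]
L3: Y=0.000-0.006769j on G[6,7]
L4: Y=0.000-0.04819j on G[1,2]
C1: Y=0.000+2.237j on G[3,0]
R5: Y=0.003106+0.000j on G[5,6]
R6: Y=0.0006849+0.000j on G[0,4]
R7: Y=0.0005714+0.000j on G[5,7]
C2: Y=0.000+0.3365j on G[3,5]
L5: Y=0.000-0.0001821j on G[4,7]
R8: Y=0.09091+0.000j on G[3,2]
R9: Y=0.3846+0.000j on G[3,7]
L6: Y=0.000-0.001291j on G[2,4]
C3: Y=0.000+4.595j on G[2,6]
I1: z[2]−=0.0116, z[1]+=0.0116
V1: row V2−V4=8.48, i_V1 at 2,4
solve → V1=-0.3606-1.313j, V2=5.934+0.7990j, V3=-0.002805-0.01011j, V4=-2.546+0.7990j, V5=-0.7332-0.3197j, V6=5.945+0.8041j, V7=-1.618+0.4213j
aux → i_V1=-0.6767+0.2892j

0.02359-0.04847j A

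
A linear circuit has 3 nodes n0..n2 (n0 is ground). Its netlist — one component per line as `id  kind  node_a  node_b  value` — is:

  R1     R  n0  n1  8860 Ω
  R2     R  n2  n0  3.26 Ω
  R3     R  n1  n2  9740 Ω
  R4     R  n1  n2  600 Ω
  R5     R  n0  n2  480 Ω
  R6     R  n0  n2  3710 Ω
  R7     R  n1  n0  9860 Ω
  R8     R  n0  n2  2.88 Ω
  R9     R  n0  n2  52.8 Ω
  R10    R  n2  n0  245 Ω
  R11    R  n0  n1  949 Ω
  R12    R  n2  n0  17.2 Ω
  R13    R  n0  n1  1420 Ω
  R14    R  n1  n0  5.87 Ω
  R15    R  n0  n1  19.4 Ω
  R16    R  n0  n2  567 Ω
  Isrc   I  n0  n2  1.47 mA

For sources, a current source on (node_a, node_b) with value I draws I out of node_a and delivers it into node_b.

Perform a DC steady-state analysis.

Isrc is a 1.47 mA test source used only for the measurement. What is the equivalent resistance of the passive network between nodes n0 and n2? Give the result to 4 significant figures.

Element admittances at DC:
  Y(R1) = 0.0001129 S between n0,n1
  Y(R2) = 0.3067 S between n2,n0
  Y(R3) = 0.0001027 S between n1,n2
  Y(R4) = 0.001667 S between n1,n2
  Y(R5) = 0.002083 S between n0,n2
  Y(R6) = 0.0002695 S between n0,n2
  Y(R7) = 0.0001014 S between n1,n0
  Y(R8) = 0.3472 S between n0,n2
  Y(R9) = 0.01894 S between n0,n2
  Y(R10) = 0.004082 S between n2,n0
  Y(R11) = 0.001054 S between n0,n1
  Y(R12) = 0.05814 S between n2,n0
  Y(R13) = 0.0007042 S between n0,n1
  Y(R14) = 0.1704 S between n1,n0
  Y(R15) = 0.05155 S between n0,n1
  Y(R16) = 0.001764 S between n0,n2
  Isrc: injects 0.00147 A into n2 (from n0)
Assemble and solve the 2×2 MNA system:
  V(n1)=1.556e-05  V(n2)=0.001984

R_eq = 1.350 Ω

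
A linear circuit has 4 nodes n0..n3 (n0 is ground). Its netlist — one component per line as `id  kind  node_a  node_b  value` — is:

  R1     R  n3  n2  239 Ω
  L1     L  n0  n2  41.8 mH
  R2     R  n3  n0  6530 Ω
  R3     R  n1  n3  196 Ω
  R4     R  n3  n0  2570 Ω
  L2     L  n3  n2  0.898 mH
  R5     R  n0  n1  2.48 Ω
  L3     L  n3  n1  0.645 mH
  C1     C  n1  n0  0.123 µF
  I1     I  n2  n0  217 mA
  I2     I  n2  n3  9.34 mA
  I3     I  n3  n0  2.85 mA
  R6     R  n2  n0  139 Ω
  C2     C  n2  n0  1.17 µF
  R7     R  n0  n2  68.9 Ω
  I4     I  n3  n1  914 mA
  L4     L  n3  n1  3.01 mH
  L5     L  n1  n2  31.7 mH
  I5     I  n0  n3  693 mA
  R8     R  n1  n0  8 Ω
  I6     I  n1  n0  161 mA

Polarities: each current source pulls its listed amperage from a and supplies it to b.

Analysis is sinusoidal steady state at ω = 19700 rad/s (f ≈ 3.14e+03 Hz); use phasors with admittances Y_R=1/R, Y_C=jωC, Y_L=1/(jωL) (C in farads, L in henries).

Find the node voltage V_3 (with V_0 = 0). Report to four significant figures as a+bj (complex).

Apply KCL at each of the 3 non-ground nodes and solve the resulting linear system.
Node n1: branches {R3, R5, L3, C1, I4, L4, L5, R8, I6} → V_1 = 0.6725+0.5753j
Node n2: branches {R1, L1, L2, I1, I2, R6, C2, R7, L5} → V_2 = -7.918-6.026j
Node n3: branches {R1, R2, R3, R4, L2, L3, I2, I3, I4, L4, I5} → V_3 = -2.588-3.317j

-2.588-3.317j V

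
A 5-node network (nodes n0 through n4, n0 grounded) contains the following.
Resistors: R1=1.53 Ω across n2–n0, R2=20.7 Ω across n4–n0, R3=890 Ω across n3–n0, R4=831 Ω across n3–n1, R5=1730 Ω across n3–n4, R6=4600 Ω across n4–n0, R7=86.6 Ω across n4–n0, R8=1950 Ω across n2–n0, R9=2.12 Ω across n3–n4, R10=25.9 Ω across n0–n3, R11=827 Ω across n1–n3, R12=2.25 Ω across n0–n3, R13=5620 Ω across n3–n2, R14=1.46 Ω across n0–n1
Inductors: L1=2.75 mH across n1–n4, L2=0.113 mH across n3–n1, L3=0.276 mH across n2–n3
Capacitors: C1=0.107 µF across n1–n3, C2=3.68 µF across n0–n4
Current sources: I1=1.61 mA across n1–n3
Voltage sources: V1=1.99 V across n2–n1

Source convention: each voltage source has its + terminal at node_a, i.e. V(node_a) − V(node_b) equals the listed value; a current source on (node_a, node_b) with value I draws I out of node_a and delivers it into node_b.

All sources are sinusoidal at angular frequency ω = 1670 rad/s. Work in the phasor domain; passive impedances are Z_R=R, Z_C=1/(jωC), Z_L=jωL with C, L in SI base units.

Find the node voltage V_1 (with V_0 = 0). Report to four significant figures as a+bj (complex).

-0.8519-0.009947j V

Apply KCL at each of the 4 non-ground nodes and solve the resulting linear system.
Node n1: branches {L1, R4, L2, R11, C1, I1, R14, V1} → V_1 = -0.8519-0.009947j
Node n2: branches {R1, R8, L3, R13, V1} → V_2 = 1.138-0.009947j
Node n3: branches {R3, R4, R5, L2, R9, R10, R11, C1, L3, R12, I1, R13} → V_3 = -0.2869+0.005075j
Node n4: branches {L1, R2, R5, R6, R7, R9, C2} → V_4 = -0.3444+0.2161j
Source currents: i(V1)=-0.7121+3.098j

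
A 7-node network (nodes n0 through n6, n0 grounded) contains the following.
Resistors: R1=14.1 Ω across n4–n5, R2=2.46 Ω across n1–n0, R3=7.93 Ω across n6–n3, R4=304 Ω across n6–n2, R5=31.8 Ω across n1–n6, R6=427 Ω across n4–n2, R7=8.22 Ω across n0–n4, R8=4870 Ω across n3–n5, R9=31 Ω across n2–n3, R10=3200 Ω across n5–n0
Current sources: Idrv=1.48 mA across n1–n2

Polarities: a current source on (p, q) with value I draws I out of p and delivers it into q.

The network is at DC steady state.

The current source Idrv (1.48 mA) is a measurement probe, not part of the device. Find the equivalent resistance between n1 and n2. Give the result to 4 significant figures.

R_eq = 57.37 Ω

Element admittances at DC:
  Y(R1) = 0.07092 S between n4,n5
  Y(R2) = 0.4065 S between n1,n0
  Y(R3) = 0.1261 S between n6,n3
  Y(R4) = 0.003289 S between n6,n2
  Y(R5) = 0.03145 S between n1,n6
  Y(R6) = 0.002342 S between n4,n2
  Y(R7) = 0.1217 S between n0,n4
  Y(R8) = 0.0002053 S between n3,n5
  Y(R9) = 0.03226 S between n2,n3
  Y(R10) = 0.0003125 S between n5,n0
  Idrv: injects 0.00148 A into n2 (from n1)
Assemble and solve the 6×6 MNA system:
  V(n1)=-0.0005006  V(n2)=0.08441  V(n3)=0.04906  V(n4)=0.001668  V(n5)=0.001797  V(n6)=0.04009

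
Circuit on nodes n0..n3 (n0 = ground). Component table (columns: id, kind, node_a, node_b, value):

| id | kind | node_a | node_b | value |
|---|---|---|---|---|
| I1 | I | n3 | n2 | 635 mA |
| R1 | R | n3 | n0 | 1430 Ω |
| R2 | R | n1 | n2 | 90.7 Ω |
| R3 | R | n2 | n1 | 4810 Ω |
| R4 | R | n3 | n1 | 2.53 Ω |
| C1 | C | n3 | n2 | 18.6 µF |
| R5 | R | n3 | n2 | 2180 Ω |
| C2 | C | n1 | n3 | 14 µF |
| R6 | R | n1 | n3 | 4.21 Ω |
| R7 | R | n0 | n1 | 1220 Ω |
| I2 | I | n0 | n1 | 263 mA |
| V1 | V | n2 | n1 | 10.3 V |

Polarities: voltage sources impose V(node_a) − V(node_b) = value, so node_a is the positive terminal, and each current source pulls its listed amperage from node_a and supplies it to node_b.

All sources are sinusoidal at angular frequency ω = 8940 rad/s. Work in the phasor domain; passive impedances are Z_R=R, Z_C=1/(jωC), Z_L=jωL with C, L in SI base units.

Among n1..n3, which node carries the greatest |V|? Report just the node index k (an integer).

2

MNA unknowns: 3 node voltages V₁..V_3 plus 1 source current (V1)
I1: z[3]−=0.635, z[2]+=0.635
R1: Y=0.0006993+0.000j on G[3,0]
R2: Y=0.01103+0.000j on G[1,2]
R3: Y=0.0002079+0.000j on G[2,1]
R4: Y=0.3953+0.000j on G[3,1]
C1: Y=0.000+0.1663j on G[3,2]
R5: Y=0.0004587+0.000j on G[3,2]
C2: Y=0.000+0.1252j on G[1,3]
R6: Y=0.2375+0.000j on G[1,3]
R7: Y=0.0008197+0.000j on G[0,1]
I2: z[0]−=0.263, z[1]+=0.263
V1: row V2−V1=10.3, i_V1 at 2,1
solve → V1=173.1-1.234j, V2=183.4-1.234j, V3=173.2+1.447j
aux → i_V1=0.06875-1.704j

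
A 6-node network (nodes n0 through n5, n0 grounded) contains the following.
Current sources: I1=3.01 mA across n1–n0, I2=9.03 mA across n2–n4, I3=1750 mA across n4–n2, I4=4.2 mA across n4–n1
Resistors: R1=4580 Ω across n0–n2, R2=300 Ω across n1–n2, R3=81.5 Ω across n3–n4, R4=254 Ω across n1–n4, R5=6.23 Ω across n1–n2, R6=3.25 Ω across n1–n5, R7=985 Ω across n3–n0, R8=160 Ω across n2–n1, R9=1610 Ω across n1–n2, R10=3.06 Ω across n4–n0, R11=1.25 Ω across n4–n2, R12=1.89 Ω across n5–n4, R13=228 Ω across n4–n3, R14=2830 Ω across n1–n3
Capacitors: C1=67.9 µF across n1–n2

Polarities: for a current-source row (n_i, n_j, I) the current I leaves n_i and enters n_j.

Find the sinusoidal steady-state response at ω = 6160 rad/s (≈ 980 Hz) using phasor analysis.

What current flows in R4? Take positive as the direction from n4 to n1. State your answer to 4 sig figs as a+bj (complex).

MNA unknowns: 5 node voltages V₁..V_5
I1: z[1]−=0.00301, z[0]+=0.00301
R1: Y=0.0002183+0.000j on G[0,2]
R2: Y=0.003333+0.000j on G[1,2]
R3: Y=0.01227+0.000j on G[3,4]
R4: Y=0.003937+0.000j on G[1,4]
R5: Y=0.1605+0.000j on G[1,2]
R6: Y=0.3077+0.000j on G[1,5]
C1: Y=0.000+0.4183j on G[1,2]
R7: Y=0.001015+0.000j on G[3,0]
R8: Y=0.006250+0.000j on G[2,1]
I2: z[2]−=0.00903, z[4]+=0.00903
R9: Y=0.0006211+0.000j on G[1,2]
R10: Y=0.3268+0.000j on G[4,0]
R11: Y=0.8000+0.000j on G[4,2]
R12: Y=0.5291+0.000j on G[5,4]
R13: Y=0.004386+0.000j on G[4,3]
R14: Y=0.0003534+0.000j on G[1,3]
I3: z[4]−=1.75, z[2]+=1.75
I4: z[4]−=0.0042, z[1]+=0.0042
solve → V1=1.412+0.4079j, V2=1.813-0.1013j, V3=0.01799+0.008036j, V4=-0.01048+4.272e-05j, V5=0.5124+0.1500j

-0.005599-0.001606j A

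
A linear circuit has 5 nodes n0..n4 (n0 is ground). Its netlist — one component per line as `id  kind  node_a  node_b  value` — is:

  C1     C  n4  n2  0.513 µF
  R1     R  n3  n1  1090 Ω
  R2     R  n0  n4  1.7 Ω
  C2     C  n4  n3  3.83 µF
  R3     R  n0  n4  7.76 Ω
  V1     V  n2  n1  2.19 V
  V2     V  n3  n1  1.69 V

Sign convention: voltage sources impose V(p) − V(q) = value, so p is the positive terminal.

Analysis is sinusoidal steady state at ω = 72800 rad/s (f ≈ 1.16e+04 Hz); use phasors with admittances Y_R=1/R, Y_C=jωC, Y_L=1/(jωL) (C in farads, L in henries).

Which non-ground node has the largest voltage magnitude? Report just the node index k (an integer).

Apply KCL at each of the 4 non-ground nodes and solve the resulting linear system.
Node n1: branches {R1, V1, V2} → V_1 = -1.749+0.000j
Node n2: branches {C1, V1} → V_2 = 0.4409+0.000j
Node n3: branches {R1, C2, V2} → V_3 = -0.05906+0.000j
Node n4: branches {C1, R2, C2, R3} → V_4 = 0.000+0.000j
Source currents: i(V1)=0.000-0.01647j, i(V2)=-0.001550+0.01647j

1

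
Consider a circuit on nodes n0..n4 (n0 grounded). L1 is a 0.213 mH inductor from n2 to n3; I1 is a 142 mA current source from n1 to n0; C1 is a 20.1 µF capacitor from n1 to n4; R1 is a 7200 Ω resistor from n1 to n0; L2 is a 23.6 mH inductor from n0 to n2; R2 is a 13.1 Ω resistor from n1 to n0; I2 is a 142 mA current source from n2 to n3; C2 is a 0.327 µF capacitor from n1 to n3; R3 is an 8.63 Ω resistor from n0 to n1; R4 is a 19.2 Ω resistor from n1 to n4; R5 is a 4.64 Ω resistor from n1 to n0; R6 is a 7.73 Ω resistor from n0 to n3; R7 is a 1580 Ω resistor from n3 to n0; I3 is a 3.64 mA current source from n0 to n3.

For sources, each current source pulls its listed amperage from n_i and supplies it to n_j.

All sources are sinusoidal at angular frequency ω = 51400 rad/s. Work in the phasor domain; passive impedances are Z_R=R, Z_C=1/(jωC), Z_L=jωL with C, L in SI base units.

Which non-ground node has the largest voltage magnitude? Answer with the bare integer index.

MNA unknowns: 4 node voltages V₁..V_4
L1: Y=0.000-0.09134j on G[2,3]
I1: z[1]−=0.142, z[0]+=0.142
C1: Y=0.000+1.033j on G[1,4]
R1: Y=0.0001389+0.000j on G[1,0]
L2: Y=0.000-0.0008244j on G[0,2]
R2: Y=0.07634+0.000j on G[1,0]
I2: z[2]−=0.142, z[3]+=0.142
C2: Y=0.000+0.01681j on G[1,3]
R3: Y=0.1159+0.000j on G[0,1]
R4: Y=0.05208+0.000j on G[1,4]
R5: Y=0.2155+0.000j on G[1,0]
R6: Y=0.1294+0.000j on G[0,3]
R7: Y=0.0006329+0.000j on G[3,0]
I3: z[0]−=0.00364, z[3]+=0.00364
solve → V1=-0.3455+0.01547j, V2=0.02956-1.589j, V3=0.02982-0.04834j, V4=-0.3455+0.01547j

2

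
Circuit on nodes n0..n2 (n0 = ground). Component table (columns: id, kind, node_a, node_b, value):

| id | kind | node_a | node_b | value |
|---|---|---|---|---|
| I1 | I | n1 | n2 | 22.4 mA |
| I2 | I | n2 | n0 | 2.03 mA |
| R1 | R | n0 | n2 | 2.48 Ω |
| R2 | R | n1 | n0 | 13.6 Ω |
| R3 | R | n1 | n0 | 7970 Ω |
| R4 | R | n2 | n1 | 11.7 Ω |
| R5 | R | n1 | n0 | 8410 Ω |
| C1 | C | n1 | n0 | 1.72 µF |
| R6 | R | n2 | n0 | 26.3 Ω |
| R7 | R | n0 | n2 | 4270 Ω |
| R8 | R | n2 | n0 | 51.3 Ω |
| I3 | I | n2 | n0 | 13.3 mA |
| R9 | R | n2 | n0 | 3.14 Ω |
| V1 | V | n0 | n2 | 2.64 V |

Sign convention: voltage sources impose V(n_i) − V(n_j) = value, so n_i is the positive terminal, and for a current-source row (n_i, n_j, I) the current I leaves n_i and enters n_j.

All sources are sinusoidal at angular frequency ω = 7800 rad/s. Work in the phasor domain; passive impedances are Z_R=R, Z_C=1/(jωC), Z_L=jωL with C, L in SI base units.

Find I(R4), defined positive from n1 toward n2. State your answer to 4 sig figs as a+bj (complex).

0.09345+0.01114j A

Element admittances at ω=7800 rad/s:
  I1: injects 0.0224 A into n2 (from n1)
  I2: injects 0.00203 A into n0 (from n2)
  Y(R1) = 0.4032+0.000j S between n0,n2
  Y(R2) = 0.07353+0.000j S between n1,n0
  Y(R3) = 0.0001255+0.000j S between n1,n0
  Y(R4) = 0.08547+0.000j S between n2,n1
  Y(R5) = 0.0001189+0.000j S between n1,n0
  Y(C1) = 0.000+0.01342j S between n1,n0
  Y(R6) = 0.03802+0.000j S between n2,n0
  Y(R7) = 0.0002342+0.000j S between n0,n2
  Y(R8) = 0.01949+0.000j S between n2,n0
  I3: injects 0.0133 A into n0 (from n2)
  Y(R9) = 0.3185+0.000j S between n2,n0
  V1: constraint V(n0)−V(n2) = 2.64
Assemble and solve the 3×3 MNA system:
  V(n1)=-1.547+0.1303j  V(n2)=-2.640+0.000j
  i(V1)=-2.158-0.01114j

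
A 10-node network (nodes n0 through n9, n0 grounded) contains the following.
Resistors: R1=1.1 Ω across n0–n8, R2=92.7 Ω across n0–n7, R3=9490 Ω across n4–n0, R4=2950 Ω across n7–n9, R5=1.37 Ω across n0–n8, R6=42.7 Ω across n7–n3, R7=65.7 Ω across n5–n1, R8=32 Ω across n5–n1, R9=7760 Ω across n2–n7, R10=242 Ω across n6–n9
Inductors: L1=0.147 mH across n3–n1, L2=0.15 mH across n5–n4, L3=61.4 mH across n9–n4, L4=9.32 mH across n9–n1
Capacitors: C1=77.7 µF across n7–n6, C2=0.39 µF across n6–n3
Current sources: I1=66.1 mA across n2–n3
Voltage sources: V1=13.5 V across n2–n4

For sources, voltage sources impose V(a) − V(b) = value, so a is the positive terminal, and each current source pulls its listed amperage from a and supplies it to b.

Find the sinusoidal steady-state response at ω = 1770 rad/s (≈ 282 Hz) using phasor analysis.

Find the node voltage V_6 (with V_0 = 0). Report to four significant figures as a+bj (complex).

MNA unknowns: 9 node voltages V₁..V_9 plus 1 source current (V1)
R1: Y=0.9091+0.000j on G[0,8]
R2: Y=0.01079+0.000j on G[0,7]
R3: Y=0.0001054+0.000j on G[4,0]
R4: Y=0.0003390+0.000j on G[7,9]
L1: Y=0.000-3.843j on G[3,1]
C1: Y=0.000+0.1375j on G[7,6]
I1: z[2]−=0.0661, z[3]+=0.0661
R5: Y=0.7299+0.000j on G[0,8]
C2: Y=0.000+0.0006903j on G[6,3]
R6: Y=0.02342+0.000j on G[7,3]
L2: Y=0.000-3.766j on G[5,4]
L3: Y=0.000-0.009201j on G[9,4]
R7: Y=0.01522+0.000j on G[5,1]
R8: Y=0.03125+0.000j on G[5,1]
L4: Y=0.000-0.06062j on G[9,1]
R9: Y=0.0001289+0.000j on G[2,7]
R10: Y=0.004132+0.000j on G[6,9]
V1: row V2−V4=13.5, i_V1 at 2,4
solve → V1=-0.006839-0.005072j, V2=12.09-0.2618j, V3=-0.006783+0.01225j, V4=-1.410-0.2618j, V5=-1.413-0.2445j, V6=0.01264+0.008781j, V7=0.01377+0.002558j, V8=0.000+0.000j, V9=-0.1939-0.02568j
aux → i_V1=-0.06766+3.407e-05j

0.01264+0.008781j V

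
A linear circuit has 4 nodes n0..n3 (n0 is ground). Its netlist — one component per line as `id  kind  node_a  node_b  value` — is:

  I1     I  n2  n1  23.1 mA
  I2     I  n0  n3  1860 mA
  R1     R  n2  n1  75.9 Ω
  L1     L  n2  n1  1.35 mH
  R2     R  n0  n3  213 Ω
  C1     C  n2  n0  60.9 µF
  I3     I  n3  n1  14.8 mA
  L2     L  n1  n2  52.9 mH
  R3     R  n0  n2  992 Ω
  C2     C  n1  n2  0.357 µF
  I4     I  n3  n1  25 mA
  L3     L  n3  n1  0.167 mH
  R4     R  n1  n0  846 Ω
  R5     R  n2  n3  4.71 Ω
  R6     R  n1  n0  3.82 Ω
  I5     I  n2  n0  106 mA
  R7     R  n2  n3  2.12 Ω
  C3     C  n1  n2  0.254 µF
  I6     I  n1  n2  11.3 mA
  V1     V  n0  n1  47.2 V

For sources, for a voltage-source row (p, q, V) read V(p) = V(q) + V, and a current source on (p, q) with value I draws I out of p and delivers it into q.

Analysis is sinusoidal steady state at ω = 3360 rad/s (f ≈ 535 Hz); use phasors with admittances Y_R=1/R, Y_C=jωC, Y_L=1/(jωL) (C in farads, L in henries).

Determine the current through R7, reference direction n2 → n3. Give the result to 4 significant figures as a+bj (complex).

-0.1895+6.441j A

Element admittances at ω=3360 rad/s:
  I1: injects 0.0231 A into n1 (from n2)
  I2: injects 1.86 A into n3 (from n0)
  Y(R1) = 0.01318+0.000j S between n2,n1
  Y(L1) = 0.000-0.2205j S between n2,n1
  Y(R2) = 0.004695+0.000j S between n0,n3
  Y(C1) = 0.000+0.2046j S between n2,n0
  I3: injects 0.0148 A into n1 (from n3)
  Y(L2) = 0.000-0.005626j S between n1,n2
  Y(R3) = 0.001008+0.000j S between n0,n2
  Y(C2) = 0.000+0.001200j S between n1,n2
  I4: injects 0.025 A into n1 (from n3)
  Y(L3) = 0.000-1.782j S between n3,n1
  Y(R4) = 0.001182+0.000j S between n1,n0
  Y(R5) = 0.2123+0.000j S between n2,n3
  Y(R6) = 0.2618+0.000j S between n1,n0
  I5: injects 0.106 A into n0 (from n2)
  Y(R7) = 0.4717+0.000j S between n2,n3
  Y(C3) = 0.000+0.0008534j S between n1,n2
  I6: injects 0.0113 A into n2 (from n1)
  V1: constraint V(n0)−V(n1) = 47.2
Assemble and solve the 4×4 MNA system:
  V(n1)=-47.20+0.000j  V(n2)=-52.84+14.66j  V(n3)=-52.44+1.005j
  i(V1)=-17.47-10.79j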